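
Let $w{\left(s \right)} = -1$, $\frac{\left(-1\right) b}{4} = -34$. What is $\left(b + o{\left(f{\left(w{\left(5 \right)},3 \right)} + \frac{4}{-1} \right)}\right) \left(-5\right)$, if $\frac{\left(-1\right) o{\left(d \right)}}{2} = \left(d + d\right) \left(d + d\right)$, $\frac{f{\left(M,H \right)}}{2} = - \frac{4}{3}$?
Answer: $\frac{9880}{9} \approx 1097.8$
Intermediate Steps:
$b = 136$ ($b = \left(-4\right) \left(-34\right) = 136$)
$f{\left(M,H \right)} = - \frac{8}{3}$ ($f{\left(M,H \right)} = 2 \left(- \frac{4}{3}\right) = - \frac{8}{3}$)
$o{\left(d \right)} = - 8 d^{2}$ ($o{\left(d \right)} = - 2 \left(d + d\right) \left(d + d\right) = - 2 \cdot 2 d 2 d = - 2 \cdot 4 d^{2} = - 8 d^{2}$)
$\left(b + o{\left(f{\left(w{\left(5 \right)},3 \right)} + \frac{4}{-1} \right)}\right) \left(-5\right) = \left(136 - 8 \left(- \frac{8}{3} + \frac{4}{-1}\right)^{2}\right) \left(-5\right) = \left(136 - 8 \left(- \frac{8}{3} + 4 \left(-1\right)\right)^{2}\right) \left(-5\right) = \left(136 - 8 \left(- \frac{8}{3} - 4\right)^{2}\right) \left(-5\right) = \left(136 - 8 \left(- \frac{20}{3}\right)^{2}\right) \left(-5\right) = \left(136 - \frac{3200}{9}\right) \left(-5\right) = \left(- \frac{1976}{9}\right) \left(-5\right) = \frac{9880}{9}$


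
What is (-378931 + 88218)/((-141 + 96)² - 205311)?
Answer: 290713/203286 ≈ 1.4301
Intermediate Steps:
(-378931 + 88218)/((-141 + 96)² - 205311) = -290713/((-45)² - 205311) = -290713/(2025 - 205311) = -290713/(-203286) = -290713*(-1/203286) = 290713/203286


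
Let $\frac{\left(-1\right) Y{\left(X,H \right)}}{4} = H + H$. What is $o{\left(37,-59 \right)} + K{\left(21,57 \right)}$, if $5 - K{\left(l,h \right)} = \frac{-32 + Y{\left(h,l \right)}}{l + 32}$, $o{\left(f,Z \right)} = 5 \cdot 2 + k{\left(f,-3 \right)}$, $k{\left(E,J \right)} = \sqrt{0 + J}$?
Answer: $\frac{995}{53} + i \sqrt{3} \approx 18.774 + 1.732 i$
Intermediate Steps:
$Y{\left(X,H \right)} = - 8 H$ ($Y{\left(X,H \right)} = - 4 \left(H + H\right) = - 4 \cdot 2 H = - 8 H$)
$k{\left(E,J \right)} = \sqrt{J}$
$o{\left(f,Z \right)} = 10 + i \sqrt{3}$ ($o{\left(f,Z \right)} = 5 \cdot 2 + \sqrt{-3} = 10 + i \sqrt{3}$)
$K{\left(l,h \right)} = 5 - \frac{-32 - 8 l}{32 + l}$ ($K{\left(l,h \right)} = 5 - \frac{-32 - 8 l}{l + 32} = 5 - \frac{-32 - 8 l}{32 + l}$)
$o{\left(37,-59 \right)} + K{\left(21,57 \right)} = \left(10 + i \sqrt{3}\right) + \frac{192 + 13 \cdot 21}{32 + 21} = \left(10 + i \sqrt{3}\right) + \frac{192 + 273}{53} = \left(10 + i \sqrt{3}\right) + \frac{1}{53} \cdot 465 = \left(10 + i \sqrt{3}\right) + \frac{465}{53} = \frac{995}{53} + i \sqrt{3}$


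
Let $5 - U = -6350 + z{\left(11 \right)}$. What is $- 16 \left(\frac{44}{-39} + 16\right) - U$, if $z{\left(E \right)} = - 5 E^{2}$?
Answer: $- \frac{280720}{39} \approx -7197.9$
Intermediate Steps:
$U = 6960$ ($U = 5 - \left(-6350 - 5 \cdot 11^{2}\right) = 5 - \left(-6350 - 605\right) = 5 - -6955 = 5 + 6955 = 6960$)
$- 16 \left(\frac{44}{-39} + 16\right) - U = - 16 \left(\frac{44}{-39} + 16\right) - 6960 = - 16 \left(44 \left(- \frac{1}{39}\right) + 16\right) - 6960 = - 16 \left(- \frac{44}{39} + 16\right) - 6960 = \left(-16\right) \frac{580}{39} - 6960 = - \frac{9280}{39} - 6960 = - \frac{280720}{39}$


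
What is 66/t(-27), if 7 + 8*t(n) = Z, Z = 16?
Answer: 176/3 ≈ 58.667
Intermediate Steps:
t(n) = 9/8 (t(n) = -7/8 + (⅛)*16 = -7/8 + 2 = 9/8)
66/t(-27) = 66/(9/8) = 66*(8/9) = 176/3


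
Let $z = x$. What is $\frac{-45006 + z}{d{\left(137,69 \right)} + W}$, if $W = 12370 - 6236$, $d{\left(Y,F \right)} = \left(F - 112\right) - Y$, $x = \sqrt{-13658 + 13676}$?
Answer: $- \frac{1731}{229} + \frac{3 \sqrt{2}}{5954} \approx -7.5582$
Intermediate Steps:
$x = 3 \sqrt{2}$ ($x = \sqrt{18} = 3 \sqrt{2} \approx 4.2426$)
$z = 3 \sqrt{2} \approx 4.2426$
$d{\left(Y,F \right)} = -112 + F - Y$ ($d{\left(Y,F \right)} = \left(F - 112\right) - Y = \left(-112 + F\right) - Y = -112 + F - Y$)
$W = 6134$
$\frac{-45006 + z}{d{\left(137,69 \right)} + W} = \frac{-45006 + 3 \sqrt{2}}{\left(-112 + 69 - 137\right) + 6134} = \frac{-45006 + 3 \sqrt{2}}{-180 + 6134} = \frac{-45006 + 3 \sqrt{2}}{5954} = \left(-45006 + 3 \sqrt{2}\right) \frac{1}{5954} = - \frac{1731}{229} + \frac{3 \sqrt{2}}{5954}$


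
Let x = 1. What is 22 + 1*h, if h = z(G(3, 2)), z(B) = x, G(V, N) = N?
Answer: 23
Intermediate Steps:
z(B) = 1
h = 1
22 + 1*h = 22 + 1*1 = 22 + 1 = 23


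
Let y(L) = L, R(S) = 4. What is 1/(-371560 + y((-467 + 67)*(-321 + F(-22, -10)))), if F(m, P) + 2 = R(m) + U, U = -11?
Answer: -1/239560 ≈ -4.1743e-6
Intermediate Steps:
F(m, P) = -9 (F(m, P) = -2 + (4 - 11) = -2 - 7 = -9)
1/(-371560 + y((-467 + 67)*(-321 + F(-22, -10)))) = 1/(-371560 + (-467 + 67)*(-321 - 9)) = 1/(-371560 - 400*(-330)) = 1/(-371560 + 132000) = 1/(-239560) = -1/239560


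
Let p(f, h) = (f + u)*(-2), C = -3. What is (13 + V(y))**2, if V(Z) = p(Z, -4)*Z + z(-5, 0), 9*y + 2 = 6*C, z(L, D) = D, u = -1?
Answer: 11449/6561 ≈ 1.7450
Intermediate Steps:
p(f, h) = 2 - 2*f (p(f, h) = (f - 1)*(-2) = (-1 + f)*(-2) = 2 - 2*f)
y = -20/9 (y = -2/9 + (6*(-3))/9 = -2/9 + (1/9)*(-18) = -2/9 - 2 = -20/9 ≈ -2.2222)
V(Z) = Z*(2 - 2*Z) (V(Z) = (2 - 2*Z)*Z + 0 = Z*(2 - 2*Z) + 0 = Z*(2 - 2*Z))
(13 + V(y))**2 = (13 + 2*(-20/9)*(1 - 1*(-20/9)))**2 = (13 + 2*(-20/9)*(1 + 20/9))**2 = (13 + 2*(-20/9)*(29/9))**2 = (13 - 1160/81)**2 = (-107/81)**2 = 11449/6561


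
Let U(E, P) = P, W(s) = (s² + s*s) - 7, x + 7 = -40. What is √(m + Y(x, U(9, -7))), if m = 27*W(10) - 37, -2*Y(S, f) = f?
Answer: √20710/2 ≈ 71.955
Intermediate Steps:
x = -47 (x = -7 - 40 = -47)
W(s) = -7 + 2*s² (W(s) = (s² + s²) - 7 = 2*s² - 7 = -7 + 2*s²)
Y(S, f) = -f/2
m = 5174 (m = 27*(-7 + 2*10²) - 37 = 27*(-7 + 2*100) - 37 = 27*(-7 + 200) - 37 = 27*193 - 37 = 5211 - 37 = 5174)
√(m + Y(x, U(9, -7))) = √(5174 - ½*(-7)) = √(5174 + 7/2) = √(10355/2) = √20710/2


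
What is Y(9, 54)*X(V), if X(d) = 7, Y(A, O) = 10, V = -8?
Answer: 70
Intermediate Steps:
Y(9, 54)*X(V) = 10*7 = 70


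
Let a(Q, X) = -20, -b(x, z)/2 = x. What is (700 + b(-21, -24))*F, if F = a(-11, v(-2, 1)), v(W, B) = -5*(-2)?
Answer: -14840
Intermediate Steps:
b(x, z) = -2*x
v(W, B) = 10
F = -20
(700 + b(-21, -24))*F = (700 - 2*(-21))*(-20) = (700 + 42)*(-20) = 742*(-20) = -14840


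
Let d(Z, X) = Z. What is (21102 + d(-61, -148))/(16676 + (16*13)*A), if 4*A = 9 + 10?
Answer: 21041/17664 ≈ 1.1912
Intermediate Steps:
A = 19/4 (A = (9 + 10)/4 = (¼)*19 = 19/4 ≈ 4.7500)
(21102 + d(-61, -148))/(16676 + (16*13)*A) = (21102 - 61)/(16676 + (16*13)*(19/4)) = 21041/(16676 + 208*(19/4)) = 21041/(16676 + 988) = 21041/17664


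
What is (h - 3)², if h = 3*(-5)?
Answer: 324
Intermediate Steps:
h = -15
(h - 3)² = (-15 - 3)² = (-18)² = 324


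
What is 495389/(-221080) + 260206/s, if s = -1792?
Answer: -3650879973/24760960 ≈ -147.45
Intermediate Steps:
495389/(-221080) + 260206/s = 495389/(-221080) + 260206/(-1792) = 495389*(-1/221080) + 260206*(-1/1792) = -495389/221080 - 130103/896 = -3650879973/24760960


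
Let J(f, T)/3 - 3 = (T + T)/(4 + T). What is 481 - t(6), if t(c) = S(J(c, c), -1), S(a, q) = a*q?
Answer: 2468/5 ≈ 493.60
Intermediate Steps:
J(f, T) = 9 + 6*T/(4 + T) (J(f, T) = 9 + 3*((T + T)/(4 + T)) = 9 + 3*((2*T)/(4 + T)) = 9 + 3*(2*T/(4 + T)) = 9 + 6*T/(4 + T))
t(c) = -3*(12 + 5*c)/(4 + c) (t(c) = (3*(12 + 5*c)/(4 + c))*(-1) = -3*(12 + 5*c)/(4 + c))
481 - t(6) = 481 - 3*(-12 - 5*6)/(4 + 6) = 481 - 3*(-12 - 30)/10 = 481 - 3*(-42)/10 = 481 - 1*(-63/5) = 481 + 63/5 = 2468/5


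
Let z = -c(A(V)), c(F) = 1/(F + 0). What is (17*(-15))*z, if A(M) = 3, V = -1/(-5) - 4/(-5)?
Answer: 85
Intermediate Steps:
V = 1 (V = -1*(-⅕) - 4*(-⅕) = ⅕ + ⅘ = 1)
c(F) = 1/F
z = -⅓ (z = -1/3 = -1*⅓ = -⅓ ≈ -0.33333)
(17*(-15))*z = (17*(-15))*(-⅓) = -255*(-⅓) = 85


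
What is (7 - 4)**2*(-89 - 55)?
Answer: -1296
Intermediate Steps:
(7 - 4)**2*(-89 - 55) = 3**2*(-144) = 9*(-144) = -1296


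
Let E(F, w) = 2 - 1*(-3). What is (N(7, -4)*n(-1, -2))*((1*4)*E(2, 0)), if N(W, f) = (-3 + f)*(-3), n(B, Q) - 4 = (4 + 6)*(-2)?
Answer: -6720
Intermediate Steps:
E(F, w) = 5 (E(F, w) = 2 + 3 = 5)
n(B, Q) = -16 (n(B, Q) = 4 + (4 + 6)*(-2) = 4 + 10*(-2) = 4 - 20 = -16)
N(W, f) = 9 - 3*f
(N(7, -4)*n(-1, -2))*((1*4)*E(2, 0)) = ((9 - 3*(-4))*(-16))*((1*4)*5) = ((9 + 12)*(-16))*(4*5) = (21*(-16))*20 = -336*20 = -6720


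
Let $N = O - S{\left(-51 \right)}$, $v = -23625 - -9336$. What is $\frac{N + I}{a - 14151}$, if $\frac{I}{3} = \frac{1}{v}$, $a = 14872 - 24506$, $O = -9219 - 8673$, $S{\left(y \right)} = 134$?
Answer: $\frac{85857839}{113287955} \approx 0.75787$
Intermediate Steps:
$O = -17892$ ($O = -9219 - 8673 = -17892$)
$v = -14289$ ($v = -23625 + 9336 = -14289$)
$a = -9634$
$N = -18026$ ($N = -17892 - 134 = -18026$)
$I = - \frac{1}{4763}$ ($I = \frac{3}{-14289} = 3 \left(- \frac{1}{14289}\right) = - \frac{1}{4763} \approx -0.00020995$)
$\frac{N + I}{a - 14151} = \frac{-18026 - \frac{1}{4763}}{-9634 - 14151} = - \frac{85857839}{4763 \left(-23785\right)} = \left(- \frac{85857839}{4763}\right) \left(- \frac{1}{23785}\right) = \frac{85857839}{113287955}$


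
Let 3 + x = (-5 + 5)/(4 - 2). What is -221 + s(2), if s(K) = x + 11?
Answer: -213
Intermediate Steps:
x = -3 (x = -3 + (-5 + 5)/(4 - 2) = -3 + 0/2 = -3 + 0*(½) = -3 + 0 = -3)
s(K) = 8 (s(K) = -3 + 11 = 8)
-221 + s(2) = -221 + 8 = -213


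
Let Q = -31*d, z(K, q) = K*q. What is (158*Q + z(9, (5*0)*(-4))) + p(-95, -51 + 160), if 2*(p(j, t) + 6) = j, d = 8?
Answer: -78475/2 ≈ -39238.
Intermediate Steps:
p(j, t) = -6 + j/2
Q = -248 (Q = -31*8 = -248)
(158*Q + z(9, (5*0)*(-4))) + p(-95, -51 + 160) = (158*(-248) + 9*((5*0)*(-4))) + (-6 + (1/2)*(-95)) = (-39184 + 9*(0*(-4))) + (-6 - 95/2) = (-39184 + 9*0) - 107/2 = (-39184 + 0) - 107/2 = -39184 - 107/2 = -78475/2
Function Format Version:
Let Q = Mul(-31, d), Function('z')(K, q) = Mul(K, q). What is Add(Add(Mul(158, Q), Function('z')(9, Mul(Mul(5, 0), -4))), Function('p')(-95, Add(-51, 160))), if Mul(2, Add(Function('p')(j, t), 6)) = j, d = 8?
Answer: Rational(-78475, 2) ≈ -39238.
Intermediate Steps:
Function('p')(j, t) = Add(-6, Mul(Rational(1, 2), j))
Q = -248 (Q = Mul(-31, 8) = -248)
Add(Add(Mul(158, Q), Function('z')(9, Mul(Mul(5, 0), -4))), Function('p')(-95, Add(-51, 160))) = Add(Add(Mul(158, -248), Mul(9, Mul(Mul(5, 0), -4))), Add(-6, Mul(Rational(1, 2), -95))) = Add(Add(-39184, Mul(9, Mul(0, -4))), Add(-6, Rational(-95, 2))) = Add(Add(-39184, Mul(9, 0)), Rational(-107, 2)) = Add(Add(-39184, 0), Rational(-107, 2)) = Add(-39184, Rational(-107, 2)) = Rational(-78475, 2)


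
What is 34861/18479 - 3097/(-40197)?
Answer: 1458537080/742800363 ≈ 1.9636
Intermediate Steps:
34861/18479 - 3097/(-40197) = 34861*(1/18479) - 3097*(-1/40197) = 34861/18479 + 3097/40197 = 1458537080/742800363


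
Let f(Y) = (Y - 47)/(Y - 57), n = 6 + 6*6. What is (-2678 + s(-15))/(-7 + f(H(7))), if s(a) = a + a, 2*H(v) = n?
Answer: 48744/113 ≈ 431.36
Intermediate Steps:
n = 42 (n = 6 + 36 = 42)
H(v) = 21 (H(v) = (1/2)*42 = 21)
f(Y) = (-47 + Y)/(-57 + Y)
s(a) = 2*a
(-2678 + s(-15))/(-7 + f(H(7))) = (-2678 + 2*(-15))/(-7 + (-47 + 21)/(-57 + 21)) = (-2678 - 30)/(-7 - 26/(-36)) = -2708/(-7 - 1/36*(-26)) = -2708/(-7 + 13/18) = -2708/(-113/18) = -2708*(-18/113) = 48744/113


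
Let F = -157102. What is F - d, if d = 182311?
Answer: -339413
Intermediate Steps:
F - d = -157102 - 1*182311 = -157102 - 182311 = -339413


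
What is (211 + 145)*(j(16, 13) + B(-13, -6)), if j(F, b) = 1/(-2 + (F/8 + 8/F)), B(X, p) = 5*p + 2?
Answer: -9256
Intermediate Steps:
B(X, p) = 2 + 5*p
j(F, b) = 1/(-2 + 8/F + F/8) (j(F, b) = 1/(-2 + (F*(1/8) + 8/F)) = 1/(-2 + (F/8 + 8/F)) = 1/(-2 + (8/F + F/8)) = 1/(-2 + 8/F + F/8))
(211 + 145)*(j(16, 13) + B(-13, -6)) = (211 + 145)*(8*16/(64 + 16**2 - 16*16) + (2 + 5*(-6))) = 356*(8*16/(64 + 256 - 256) + (2 - 30)) = 356*(8*16/64 - 28) = 356*(8*16*(1/64) - 28) = 356*(2 - 28) = 356*(-26) = -9256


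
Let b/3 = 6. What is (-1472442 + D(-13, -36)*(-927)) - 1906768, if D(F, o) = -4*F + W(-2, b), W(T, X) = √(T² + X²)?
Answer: -3427414 - 1854*√82 ≈ -3.4442e+6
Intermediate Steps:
b = 18 (b = 3*6 = 18)
D(F, o) = -4*F + 2*√82 (D(F, o) = -4*F + √((-2)² + 18²) = -4*F + √(4 + 324) = -4*F + √328 = -4*F + 2*√82)
(-1472442 + D(-13, -36)*(-927)) - 1906768 = (-1472442 + (-4*(-13) + 2*√82)*(-927)) - 1906768 = (-1472442 + (52 + 2*√82)*(-927)) - 1906768 = (-1472442 + (-48204 - 1854*√82)) - 1906768 = (-1520646 - 1854*√82) - 1906768 = -3427414 - 1854*√82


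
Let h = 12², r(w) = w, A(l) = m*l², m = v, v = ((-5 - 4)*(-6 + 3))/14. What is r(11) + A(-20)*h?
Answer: 777677/7 ≈ 1.1110e+5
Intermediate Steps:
v = 27/14 (v = -9*(-3)*(1/14) = 27*(1/14) = 27/14 ≈ 1.9286)
m = 27/14 ≈ 1.9286
A(l) = 27*l²/14
h = 144
r(11) + A(-20)*h = 11 + ((27/14)*(-20)²)*144 = 11 + ((27/14)*400)*144 = 11 + (5400/7)*144 = 11 + 777600/7 = 777677/7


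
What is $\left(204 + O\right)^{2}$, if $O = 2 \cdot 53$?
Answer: $96100$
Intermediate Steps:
$O = 106$
$\left(204 + O\right)^{2} = \left(204 + 106\right)^{2} = 310^{2} = 96100$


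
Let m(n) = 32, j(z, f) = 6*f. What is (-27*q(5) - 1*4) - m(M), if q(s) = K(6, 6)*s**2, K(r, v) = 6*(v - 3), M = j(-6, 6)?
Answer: -12186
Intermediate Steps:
M = 36 (M = 6*6 = 36)
K(r, v) = -18 + 6*v (K(r, v) = 6*(-3 + v) = -18 + 6*v)
q(s) = 18*s**2 (q(s) = (-18 + 6*6)*s**2 = (-18 + 36)*s**2 = 18*s**2)
(-27*q(5) - 1*4) - m(M) = (-486*5**2 - 1*4) - 1*32 = (-486*25 - 4) - 32 = (-27*450 - 4) - 32 = (-12150 - 4) - 32 = -12154 - 32 = -12186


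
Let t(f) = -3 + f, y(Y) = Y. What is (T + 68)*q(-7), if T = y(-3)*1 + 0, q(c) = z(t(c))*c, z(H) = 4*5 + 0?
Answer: -9100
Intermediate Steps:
z(H) = 20 (z(H) = 20 + 0 = 20)
q(c) = 20*c
T = -3 (T = -3*1 + 0 = -3 + 0 = -3)
(T + 68)*q(-7) = (-3 + 68)*(20*(-7)) = 65*(-140) = -9100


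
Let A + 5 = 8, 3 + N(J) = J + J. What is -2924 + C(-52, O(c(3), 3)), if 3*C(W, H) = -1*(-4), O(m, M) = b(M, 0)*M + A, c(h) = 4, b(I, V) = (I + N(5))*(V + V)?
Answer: -8768/3 ≈ -2922.7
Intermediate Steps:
N(J) = -3 + 2*J (N(J) = -3 + (J + J) = -3 + 2*J)
b(I, V) = 2*V*(7 + I) (b(I, V) = (I + (-3 + 2*5))*(V + V) = (I + (-3 + 10))*(2*V) = (I + 7)*(2*V) = (7 + I)*(2*V) = 2*V*(7 + I))
A = 3 (A = -5 + 8 = 3)
O(m, M) = 3 (O(m, M) = (2*0*(7 + M))*M + 3 = 0*M + 3 = 0 + 3 = 3)
C(W, H) = 4/3 (C(W, H) = (-1*(-4))/3 = (⅓)*4 = 4/3)
-2924 + C(-52, O(c(3), 3)) = -2924 + 4/3 = -8768/3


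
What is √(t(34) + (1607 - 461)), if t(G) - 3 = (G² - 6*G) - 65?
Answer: 2*√509 ≈ 45.122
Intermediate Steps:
t(G) = -62 + G² - 6*G (t(G) = 3 + ((G² - 6*G) - 65) = 3 + (-65 + G² - 6*G) = -62 + G² - 6*G)
√(t(34) + (1607 - 461)) = √((-62 + 34² - 6*34) + (1607 - 461)) = √((-62 + 1156 - 204) + 1146) = √(890 + 1146) = √2036 = 2*√509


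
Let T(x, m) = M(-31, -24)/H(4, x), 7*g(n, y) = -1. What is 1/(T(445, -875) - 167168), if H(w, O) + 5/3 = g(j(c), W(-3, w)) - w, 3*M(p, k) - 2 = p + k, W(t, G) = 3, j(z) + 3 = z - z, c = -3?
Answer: -122/20394125 ≈ -5.9821e-6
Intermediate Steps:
j(z) = -3 (j(z) = -3 + (z - z) = -3 + 0 = -3)
M(p, k) = ⅔ + k/3 + p/3 (M(p, k) = ⅔ + (p + k)/3 = ⅔ + (k + p)/3 = ⅔ + (k/3 + p/3) = ⅔ + k/3 + p/3)
g(n, y) = -⅐ (g(n, y) = (⅐)*(-1) = -⅐)
H(w, O) = -38/21 - w (H(w, O) = -5/3 + (-⅐ - w) = -38/21 - w)
T(x, m) = 371/122 (T(x, m) = (⅔ + (⅓)*(-24) + (⅓)*(-31))/(-38/21 - 1*4) = (⅔ - 8 - 31/3)/(-38/21 - 4) = -53/(3*(-122/21)) = -53/3*(-21/122) = 371/122)
1/(T(445, -875) - 167168) = 1/(371/122 - 167168) = 1/(-20394125/122) = -122/20394125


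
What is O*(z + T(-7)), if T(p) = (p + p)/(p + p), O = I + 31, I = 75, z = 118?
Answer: 12614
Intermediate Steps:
O = 106 (O = 75 + 31 = 106)
T(p) = 1 (T(p) = (2*p)/((2*p)) = (2*p)*(1/(2*p)) = 1)
O*(z + T(-7)) = 106*(118 + 1) = 106*119 = 12614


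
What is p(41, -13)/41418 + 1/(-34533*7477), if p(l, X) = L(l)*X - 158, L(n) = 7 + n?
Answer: -1246388740/66013961949 ≈ -0.018881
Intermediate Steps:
p(l, X) = -158 + X*(7 + l) (p(l, X) = (7 + l)*X - 158 = X*(7 + l) - 158 = -158 + X*(7 + l))
p(41, -13)/41418 + 1/(-34533*7477) = (-158 - 13*(7 + 41))/41418 + 1/(-34533*7477) = (-158 - 13*48)*(1/41418) - 1/34533*1/7477 = (-158 - 624)*(1/41418) - 1/258203241 = -782*1/41418 - 1/258203241 = -391/20709 - 1/258203241 = -1246388740/66013961949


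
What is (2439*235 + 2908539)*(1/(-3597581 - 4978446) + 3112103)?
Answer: 92924867027454945120/8576027 ≈ 1.0835e+13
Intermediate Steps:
(2439*235 + 2908539)*(1/(-3597581 - 4978446) + 3112103) = (573165 + 2908539)*(1/(-8576027) + 3112103) = 3481704*(-1/8576027 + 3112103) = 3481704*(26689479354780/8576027) = 92924867027454945120/8576027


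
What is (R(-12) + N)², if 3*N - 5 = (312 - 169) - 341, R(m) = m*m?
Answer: 57121/9 ≈ 6346.8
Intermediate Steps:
R(m) = m²
N = -193/3 (N = 5/3 + ((312 - 169) - 341)/3 = 5/3 + (143 - 341)/3 = 5/3 + (⅓)*(-198) = 5/3 - 66 = -193/3 ≈ -64.333)
(R(-12) + N)² = ((-12)² - 193/3)² = (144 - 193/3)² = (239/3)² = 57121/9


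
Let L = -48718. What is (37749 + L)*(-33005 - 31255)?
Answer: 704867940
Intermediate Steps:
(37749 + L)*(-33005 - 31255) = (37749 - 48718)*(-33005 - 31255) = -10969*(-64260) = 704867940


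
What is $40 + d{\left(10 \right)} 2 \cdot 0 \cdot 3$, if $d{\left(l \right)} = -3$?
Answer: $40$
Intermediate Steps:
$40 + d{\left(10 \right)} 2 \cdot 0 \cdot 3 = 40 - 3 \cdot 2 \cdot 0 \cdot 3 = 40 - 3 \cdot 0 \cdot 3 = 40 - 0 = 40 + 0 = 40$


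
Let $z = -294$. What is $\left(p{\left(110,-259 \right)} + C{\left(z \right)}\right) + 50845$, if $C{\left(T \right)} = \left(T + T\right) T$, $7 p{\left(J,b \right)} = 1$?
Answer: $\frac{1566020}{7} \approx 2.2372 \cdot 10^{5}$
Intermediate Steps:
$p{\left(J,b \right)} = \frac{1}{7}$ ($p{\left(J,b \right)} = \frac{1}{7} \cdot 1 = \frac{1}{7}$)
$C{\left(T \right)} = 2 T^{2}$ ($C{\left(T \right)} = 2 T T = 2 T^{2}$)
$\left(p{\left(110,-259 \right)} + C{\left(z \right)}\right) + 50845 = \left(\frac{1}{7} + 2 \left(-294\right)^{2}\right) + 50845 = \left(\frac{1}{7} + 2 \cdot 86436\right) + 50845 = \left(\frac{1}{7} + 172872\right) + 50845 = \frac{1210105}{7} + 50845 = \frac{1566020}{7}$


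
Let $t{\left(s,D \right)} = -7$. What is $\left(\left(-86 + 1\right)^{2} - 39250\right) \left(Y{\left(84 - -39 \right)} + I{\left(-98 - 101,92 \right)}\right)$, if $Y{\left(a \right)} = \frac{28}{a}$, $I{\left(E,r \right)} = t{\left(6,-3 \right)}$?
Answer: $\frac{8892275}{41} \approx 2.1688 \cdot 10^{5}$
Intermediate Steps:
$I{\left(E,r \right)} = -7$
$\left(\left(-86 + 1\right)^{2} - 39250\right) \left(Y{\left(84 - -39 \right)} + I{\left(-98 - 101,92 \right)}\right) = \left(\left(-86 + 1\right)^{2} - 39250\right) \left(\frac{28}{84 - -39} - 7\right) = \left(\left(-85\right)^{2} - 39250\right) \left(\frac{28}{84 + 39} - 7\right) = \left(7225 - 39250\right) \left(\frac{28}{123} - 7\right) = - 32025 \left(28 \cdot \frac{1}{123} - 7\right) = - 32025 \left(\frac{28}{123} - 7\right) = \left(-32025\right) \left(- \frac{833}{123}\right) = \frac{8892275}{41}$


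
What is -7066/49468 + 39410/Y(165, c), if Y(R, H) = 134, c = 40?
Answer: 487146759/1657178 ≈ 293.96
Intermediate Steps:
-7066/49468 + 39410/Y(165, c) = -7066/49468 + 39410/134 = -7066*1/49468 + 39410*(1/134) = -3533/24734 + 19705/67 = 487146759/1657178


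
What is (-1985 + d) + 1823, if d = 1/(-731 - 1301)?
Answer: -329185/2032 ≈ -162.00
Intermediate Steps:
d = -1/2032 (d = 1/(-2032) = -1/2032 ≈ -0.00049213)
(-1985 + d) + 1823 = (-1985 - 1/2032) + 1823 = -4033521/2032 + 1823 = -329185/2032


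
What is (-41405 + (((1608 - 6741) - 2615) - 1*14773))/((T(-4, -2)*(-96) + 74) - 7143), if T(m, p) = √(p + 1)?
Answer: 451892894/49979977 - 6136896*I/49979977 ≈ 9.0415 - 0.12279*I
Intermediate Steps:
T(m, p) = √(1 + p)
(-41405 + (((1608 - 6741) - 2615) - 1*14773))/((T(-4, -2)*(-96) + 74) - 7143) = (-41405 + (((1608 - 6741) - 2615) - 1*14773))/((√(1 - 2)*(-96) + 74) - 7143) = (-41405 + ((-5133 - 2615) - 14773))/((√(-1)*(-96) + 74) - 7143) = (-41405 + (-7748 - 14773))/((I*(-96) + 74) - 7143) = (-41405 - 22521)/((-96*I + 74) - 7143) = -63926/((74 - 96*I) - 7143) = -63926*(-7069 + 96*I)/49979977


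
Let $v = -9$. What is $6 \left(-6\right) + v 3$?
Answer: $-63$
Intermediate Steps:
$6 \left(-6\right) + v 3 = 6 \left(-6\right) - 27 = -36 - 27 = -63$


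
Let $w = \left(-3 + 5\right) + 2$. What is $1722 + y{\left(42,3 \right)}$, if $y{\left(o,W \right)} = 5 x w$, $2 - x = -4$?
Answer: $1842$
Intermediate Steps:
$x = 6$ ($x = 2 - -4 = 2 + 4 = 6$)
$w = 4$ ($w = 2 + 2 = 4$)
$y{\left(o,W \right)} = 120$ ($y{\left(o,W \right)} = 5 \cdot 6 \cdot 4 = 30 \cdot 4 = 120$)
$1722 + y{\left(42,3 \right)} = 1722 + 120 = 1842$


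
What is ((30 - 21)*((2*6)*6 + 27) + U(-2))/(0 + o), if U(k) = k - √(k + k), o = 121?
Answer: 889/121 - 2*I/121 ≈ 7.3471 - 0.016529*I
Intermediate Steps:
U(k) = k - √2*√k (U(k) = k - √(2*k) = k - √2*√k)
((30 - 21)*((2*6)*6 + 27) + U(-2))/(0 + o) = ((30 - 21)*((2*6)*6 + 27) + (-2 - √2*√(-2)))/(0 + 121) = (9*(12*6 + 27) + (-2 - √2*I*√2))/121 = (9*(72 + 27) + (-2 - 2*I))*(1/121) = (9*99 + (-2 - 2*I))*(1/121) = (891 + (-2 - 2*I))*(1/121) = (889 - 2*I)*(1/121) = 889/121 - 2*I/121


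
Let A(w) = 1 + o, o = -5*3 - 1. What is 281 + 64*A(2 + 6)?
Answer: -679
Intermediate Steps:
o = -16 (o = -15 - 1 = -16)
A(w) = -15 (A(w) = 1 - 16 = -15)
281 + 64*A(2 + 6) = 281 + 64*(-15) = 281 - 960 = -679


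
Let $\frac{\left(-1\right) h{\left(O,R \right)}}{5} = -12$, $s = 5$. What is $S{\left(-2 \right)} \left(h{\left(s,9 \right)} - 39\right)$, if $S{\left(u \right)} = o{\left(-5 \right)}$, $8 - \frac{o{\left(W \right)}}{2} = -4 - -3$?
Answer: $378$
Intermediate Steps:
$h{\left(O,R \right)} = 60$ ($h{\left(O,R \right)} = \left(-5\right) \left(-12\right) = 60$)
$o{\left(W \right)} = 18$ ($o{\left(W \right)} = 16 - 2 \left(-4 - -3\right) = 16 - 2 \left(-4 + 3\right) = 16 - -2 = 16 + 2 = 18$)
$S{\left(u \right)} = 18$
$S{\left(-2 \right)} \left(h{\left(s,9 \right)} - 39\right) = 18 \left(60 - 39\right) = 18 \cdot 21 = 378$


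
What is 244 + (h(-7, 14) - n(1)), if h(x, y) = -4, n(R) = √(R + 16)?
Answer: 240 - √17 ≈ 235.88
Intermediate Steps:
n(R) = √(16 + R)
244 + (h(-7, 14) - n(1)) = 244 + (-4 - √(16 + 1)) = 244 + (-4 - √17) = 240 - √17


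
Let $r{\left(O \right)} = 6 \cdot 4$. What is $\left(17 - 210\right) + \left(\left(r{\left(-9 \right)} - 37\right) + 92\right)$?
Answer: $-114$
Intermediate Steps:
$r{\left(O \right)} = 24$
$\left(17 - 210\right) + \left(\left(r{\left(-9 \right)} - 37\right) + 92\right) = \left(17 - 210\right) + \left(\left(24 - 37\right) + 92\right) = -193 + \left(-13 + 92\right) = -193 + 79 = -114$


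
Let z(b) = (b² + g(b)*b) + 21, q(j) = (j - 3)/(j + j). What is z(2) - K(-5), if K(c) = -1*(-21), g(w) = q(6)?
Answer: 9/2 ≈ 4.5000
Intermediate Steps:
q(j) = (-3 + j)/(2*j) (q(j) = (-3 + j)/((2*j)) = (-3 + j)*(1/(2*j)) = (-3 + j)/(2*j))
g(w) = ¼ (g(w) = (½)*(-3 + 6)/6 = (½)*(⅙)*3 = ¼)
z(b) = 21 + b² + b/4 (z(b) = (b² + b/4) + 21 = 21 + b² + b/4)
K(c) = 21
z(2) - K(-5) = (21 + 2² + (¼)*2) - 1*21 = (21 + 4 + ½) - 21 = 51/2 - 21 = 9/2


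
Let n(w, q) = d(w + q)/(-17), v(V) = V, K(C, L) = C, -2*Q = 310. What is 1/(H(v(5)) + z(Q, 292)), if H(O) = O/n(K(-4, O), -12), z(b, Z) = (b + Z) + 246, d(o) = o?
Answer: 16/6213 ≈ 0.0025752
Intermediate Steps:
Q = -155 (Q = -½*310 = -155)
n(w, q) = -q/17 - w/17 (n(w, q) = (w + q)/(-17) = (q + w)*(-1/17) = -q/17 - w/17)
z(b, Z) = 246 + Z + b (z(b, Z) = (Z + b) + 246 = 246 + Z + b)
H(O) = 17*O/16 (H(O) = O/(-1/17*(-12) - 1/17*(-4)) = O/(12/17 + 4/17) = O/(16/17) = O*(17/16) = 17*O/16)
1/(H(v(5)) + z(Q, 292)) = 1/((17/16)*5 + (246 + 292 - 155)) = 1/(85/16 + 383) = 1/(6213/16) = 16/6213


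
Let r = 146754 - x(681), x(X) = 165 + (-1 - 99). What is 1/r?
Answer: 1/146689 ≈ 6.8171e-6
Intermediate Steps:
x(X) = 65 (x(X) = 165 - 100 = 65)
r = 146689 (r = 146754 - 1*65 = 146754 - 65 = 146689)
1/r = 1/146689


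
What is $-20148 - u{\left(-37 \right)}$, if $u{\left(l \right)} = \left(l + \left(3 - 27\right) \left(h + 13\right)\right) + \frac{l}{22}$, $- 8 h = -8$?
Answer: $- \frac{435013}{22} \approx -19773.0$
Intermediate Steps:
$h = 1$ ($h = \left(- \frac{1}{8}\right) \left(-8\right) = 1$)
$u{\left(l \right)} = -336 + \frac{23 l}{22}$ ($u{\left(l \right)} = \left(l + \left(3 - 27\right) \left(1 + 13\right)\right) + \frac{l}{22} = \left(l - 336\right) + l \frac{1}{22} = \left(l - 336\right) + \frac{l}{22} = \left(-336 + l\right) + \frac{l}{22} = -336 + \frac{23 l}{22}$)
$-20148 - u{\left(-37 \right)} = -20148 - \left(-336 + \frac{23}{22} \left(-37\right)\right) = -20148 - \left(-336 - \frac{851}{22}\right) = -20148 - - \frac{8243}{22} = -20148 + \frac{8243}{22} = - \frac{435013}{22}$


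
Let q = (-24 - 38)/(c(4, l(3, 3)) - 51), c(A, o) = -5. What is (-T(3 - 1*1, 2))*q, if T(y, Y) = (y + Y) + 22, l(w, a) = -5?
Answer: -403/14 ≈ -28.786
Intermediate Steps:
T(y, Y) = 22 + Y + y (T(y, Y) = (Y + y) + 22 = 22 + Y + y)
q = 31/28 (q = (-24 - 38)/(-5 - 51) = -62/(-56) = -62*(-1/56) = 31/28 ≈ 1.1071)
(-T(3 - 1*1, 2))*q = -(22 + 2 + (3 - 1*1))*(31/28) = -(22 + 2 + (3 - 1))*(31/28) = -(22 + 2 + 2)*(31/28) = -1*26*(31/28) = -26*31/28 = -403/14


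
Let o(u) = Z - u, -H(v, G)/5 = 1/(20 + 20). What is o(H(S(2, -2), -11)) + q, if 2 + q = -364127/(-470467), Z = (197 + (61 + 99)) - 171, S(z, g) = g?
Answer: 695910907/3763736 ≈ 184.90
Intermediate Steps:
H(v, G) = -1/8 (H(v, G) = -5/(20 + 20) = -5/40 = -5*1/40 = -1/8)
Z = 186 (Z = (197 + 160) - 171 = 357 - 171 = 186)
q = -576807/470467 (q = -2 - 364127/(-470467) = -2 - 364127*(-1/470467) = -2 + 364127/470467 = -576807/470467 ≈ -1.2260)
o(u) = 186 - u
o(H(S(2, -2), -11)) + q = (186 - 1*(-1/8)) - 576807/470467 = (186 + 1/8) - 576807/470467 = 1489/8 - 576807/470467 = 695910907/3763736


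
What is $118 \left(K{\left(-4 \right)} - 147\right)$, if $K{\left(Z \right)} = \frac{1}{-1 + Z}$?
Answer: $- \frac{86848}{5} \approx -17370.0$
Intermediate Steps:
$118 \left(K{\left(-4 \right)} - 147\right) = 118 \left(\frac{1}{-1 - 4} - 147\right) = 118 \left(\frac{1}{-5} - 147\right) = 118 \left(- \frac{1}{5} - 147\right) = 118 \left(- \frac{736}{5}\right) = - \frac{86848}{5}$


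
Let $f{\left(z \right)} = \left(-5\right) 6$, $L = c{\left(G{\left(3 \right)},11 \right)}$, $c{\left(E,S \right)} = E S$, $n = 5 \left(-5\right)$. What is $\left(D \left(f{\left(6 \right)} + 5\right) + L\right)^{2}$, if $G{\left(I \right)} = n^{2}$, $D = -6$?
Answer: $49350625$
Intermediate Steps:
$n = -25$
$G{\left(I \right)} = 625$ ($G{\left(I \right)} = \left(-25\right)^{2} = 625$)
$L = 6875$ ($L = 625 \cdot 11 = 6875$)
$f{\left(z \right)} = -30$
$\left(D \left(f{\left(6 \right)} + 5\right) + L\right)^{2} = \left(- 6 \left(-30 + 5\right) + 6875\right)^{2} = \left(\left(-6\right) \left(-25\right) + 6875\right)^{2} = \left(150 + 6875\right)^{2} = 7025^{2} = 49350625$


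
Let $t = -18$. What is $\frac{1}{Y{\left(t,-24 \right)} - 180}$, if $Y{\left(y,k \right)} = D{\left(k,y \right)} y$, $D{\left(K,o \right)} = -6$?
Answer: $- \frac{1}{72} \approx -0.013889$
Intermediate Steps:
$Y{\left(y,k \right)} = - 6 y$
$\frac{1}{Y{\left(t,-24 \right)} - 180} = \frac{1}{\left(-6\right) \left(-18\right) - 180} = \frac{1}{108 - 180} = \frac{1}{-72} = - \frac{1}{72}$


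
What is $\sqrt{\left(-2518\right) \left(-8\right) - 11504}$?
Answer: $24 \sqrt{15} \approx 92.952$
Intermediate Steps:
$\sqrt{\left(-2518\right) \left(-8\right) - 11504} = \sqrt{20144 - 11504} = \sqrt{8640} = 24 \sqrt{15}$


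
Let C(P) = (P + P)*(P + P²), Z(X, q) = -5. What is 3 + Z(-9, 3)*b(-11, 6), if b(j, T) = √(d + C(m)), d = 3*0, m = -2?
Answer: 3 - 10*I*√2 ≈ 3.0 - 14.142*I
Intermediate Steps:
C(P) = 2*P*(P + P²) (C(P) = (2*P)*(P + P²) = 2*P*(P + P²))
d = 0
b(j, T) = 2*I*√2 (b(j, T) = √(0 + 2*(-2)²*(1 - 2)) = √(0 + 2*4*(-1)) = √(0 - 8) = √(-8) = 2*I*√2)
3 + Z(-9, 3)*b(-11, 6) = 3 - 10*I*√2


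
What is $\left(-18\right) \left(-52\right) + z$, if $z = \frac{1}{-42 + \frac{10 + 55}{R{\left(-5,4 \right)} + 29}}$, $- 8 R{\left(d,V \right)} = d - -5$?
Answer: $\frac{1079179}{1153} \approx 935.97$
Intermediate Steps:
$R{\left(d,V \right)} = - \frac{5}{8} - \frac{d}{8}$ ($R{\left(d,V \right)} = - \frac{d - -5}{8} = - \frac{d + 5}{8} = - \frac{5 + d}{8} = - \frac{5}{8} - \frac{d}{8}$)
$z = - \frac{29}{1153}$ ($z = \frac{1}{-42 + \frac{10 + 55}{\left(- \frac{5}{8} - - \frac{5}{8}\right) + 29}} = \frac{1}{-42 + \frac{65}{\left(- \frac{5}{8} + \frac{5}{8}\right) + 29}} = \frac{1}{-42 + \frac{65}{0 + 29}} = \frac{1}{-42 + \frac{65}{29}} = \frac{1}{- \frac{1153}{29}} = - \frac{29}{1153} \approx -0.025152$)
$\left(-18\right) \left(-52\right) + z = \left(-18\right) \left(-52\right) - \frac{29}{1153} = 936 - \frac{29}{1153} = \frac{1079179}{1153}$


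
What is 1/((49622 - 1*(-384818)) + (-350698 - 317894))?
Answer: -1/234152 ≈ -4.2707e-6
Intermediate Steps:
1/((49622 - 1*(-384818)) + (-350698 - 317894)) = 1/((49622 + 384818) - 668592) = 1/(434440 - 668592) = 1/(-234152) = -1/234152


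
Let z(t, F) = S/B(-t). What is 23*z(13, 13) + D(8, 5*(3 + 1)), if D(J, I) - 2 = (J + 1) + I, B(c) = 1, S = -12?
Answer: -245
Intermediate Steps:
z(t, F) = -12 (z(t, F) = -12/1 = -12*1 = -12)
D(J, I) = 3 + I + J (D(J, I) = 2 + ((J + 1) + I) = 2 + ((1 + J) + I) = 2 + (1 + I + J) = 3 + I + J)
23*z(13, 13) + D(8, 5*(3 + 1)) = 23*(-12) + (3 + 5*(3 + 1) + 8) = -276 + (3 + 5*4 + 8) = -276 + (3 + 20 + 8) = -276 + 31 = -245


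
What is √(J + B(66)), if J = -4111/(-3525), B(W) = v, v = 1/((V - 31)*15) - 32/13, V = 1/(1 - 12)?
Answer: I*√1416323470146/1044810 ≈ 1.1391*I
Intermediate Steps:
V = -1/11 (V = 1/(-11) = -1/11 ≈ -0.090909)
v = -164303/66690 (v = 1/(-1/11 - 31*15) - 32/13 = (1/15)/(-342/11) - 32*1/13 = -11/342*1/15 - 32/13 = -11/5130 - 32/13 = -164303/66690 ≈ -2.4637)
B(W) = -164303/66690
J = 4111/3525 (J = -4111*(-1/3525) = 4111/3525 ≈ 1.1662)
√(J + B(66)) = √(4111/3525 - 164303/66690) = √(-20333699/15672150) = I*√1416323470146/1044810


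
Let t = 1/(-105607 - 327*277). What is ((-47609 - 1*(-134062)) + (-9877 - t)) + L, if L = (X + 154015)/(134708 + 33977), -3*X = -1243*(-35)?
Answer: 1520523357532595/19856181246 ≈ 76577.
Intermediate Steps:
t = -1/196186 (t = 1/(-105607 - 90579) = 1/(-196186) = -1/196186 ≈ -5.0972e-6)
X = -43505/3 (X = -(-1243)*(-35)/3 = -⅓*43505 = -43505/3 ≈ -14502.)
L = 83708/101211 (L = (-43505/3 + 154015)/(134708 + 33977) = (418540/3)/168685 = (418540/3)*(1/168685) = 83708/101211 ≈ 0.82706)
((-47609 - 1*(-134062)) + (-9877 - t)) + L = ((-47609 - 1*(-134062)) + (-9877 - 1*(-1/196186))) + 83708/101211 = ((-47609 + 134062) + (-9877 + 1/196186)) + 83708/101211 = (86453 - 1937729121/196186) + 83708/101211 = 15023139137/196186 + 83708/101211 = 1520523357532595/19856181246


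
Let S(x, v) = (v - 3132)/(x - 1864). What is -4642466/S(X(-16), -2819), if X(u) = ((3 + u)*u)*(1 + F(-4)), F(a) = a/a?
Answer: -6722290768/5951 ≈ -1.1296e+6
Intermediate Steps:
F(a) = 1
X(u) = 2*u*(3 + u) (X(u) = ((3 + u)*u)*(1 + 1) = (u*(3 + u))*2 = 2*u*(3 + u))
S(x, v) = (-3132 + v)/(-1864 + x)
-4642466/S(X(-16), -2819) = -4642466*(-1864 + 2*(-16)*(3 - 16))/(-3132 - 2819) = -4642466/(-5951/(-1864 + 2*(-16)*(-13))) = -4642466/(-5951/(-1864 + 416)) = -4642466/(-5951/(-1448)) = -4642466/((-1/1448*(-5951))) = -4642466/5951/1448 = -4642466*1448/5951 = -6722290768/5951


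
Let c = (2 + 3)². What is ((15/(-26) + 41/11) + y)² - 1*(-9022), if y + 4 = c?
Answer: 785670161/81796 ≈ 9605.2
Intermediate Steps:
c = 25 (c = 5² = 25)
y = 21 (y = -4 + 25 = 21)
((15/(-26) + 41/11) + y)² - 1*(-9022) = ((15/(-26) + 41/11) + 21)² - 1*(-9022) = ((15*(-1/26) + 41*(1/11)) + 21)² + 9022 = ((-15/26 + 41/11) + 21)² + 9022 = (901/286 + 21)² + 9022 = (6907/286)² + 9022 = 47706649/81796 + 9022 = 785670161/81796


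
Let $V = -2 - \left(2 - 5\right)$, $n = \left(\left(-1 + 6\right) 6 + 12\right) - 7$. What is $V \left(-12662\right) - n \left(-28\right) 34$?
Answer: $20658$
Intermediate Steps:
$n = 35$ ($n = \left(5 \cdot 6 + 12\right) - 7 = \left(30 + 12\right) - 7 = 42 - 7 = 35$)
$V = 1$ ($V = -2 - -3 = -2 + 3 = 1$)
$V \left(-12662\right) - n \left(-28\right) 34 = 1 \left(-12662\right) - 35 \left(-28\right) 34 = -12662 - \left(-980\right) 34 = -12662 - -33320 = -12662 + 33320 = 20658$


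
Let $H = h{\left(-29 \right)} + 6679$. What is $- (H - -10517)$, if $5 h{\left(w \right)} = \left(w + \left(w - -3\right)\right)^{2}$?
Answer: $-17801$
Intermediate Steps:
$h{\left(w \right)} = \frac{\left(3 + 2 w\right)^{2}}{5}$ ($h{\left(w \right)} = \frac{\left(w + \left(w - -3\right)\right)^{2}}{5} = \frac{\left(w + \left(w + 3\right)\right)^{2}}{5} = \frac{\left(w + \left(3 + w\right)\right)^{2}}{5} = \frac{\left(3 + 2 w\right)^{2}}{5}$)
$H = 7284$ ($H = \frac{\left(3 + 2 \left(-29\right)\right)^{2}}{5} + 6679 = \frac{\left(3 - 58\right)^{2}}{5} + 6679 = \frac{\left(-55\right)^{2}}{5} + 6679 = \frac{1}{5} \cdot 3025 + 6679 = 605 + 6679 = 7284$)
$- (H - -10517) = - (7284 - -10517) = - (7284 + 10517) = \left(-1\right) 17801 = -17801$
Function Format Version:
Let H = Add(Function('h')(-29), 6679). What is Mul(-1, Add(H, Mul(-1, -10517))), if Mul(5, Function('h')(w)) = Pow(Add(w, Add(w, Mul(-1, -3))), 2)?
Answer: -17801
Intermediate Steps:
Function('h')(w) = Mul(Rational(1, 5), Pow(Add(3, Mul(2, w)), 2)) (Function('h')(w) = Mul(Rational(1, 5), Pow(Add(w, Add(w, Mul(-1, -3))), 2)) = Mul(Rational(1, 5), Pow(Add(w, Add(w, 3)), 2)) = Mul(Rational(1, 5), Pow(Add(w, Add(3, w)), 2)) = Mul(Rational(1, 5), Pow(Add(3, Mul(2, w)), 2)))
H = 7284 (H = Add(Mul(Rational(1, 5), Pow(Add(3, Mul(2, -29)), 2)), 6679) = Add(Mul(Rational(1, 5), Pow(Add(3, -58), 2)), 6679) = Add(Mul(Rational(1, 5), Pow(-55, 2)), 6679) = Add(Mul(Rational(1, 5), 3025), 6679) = Add(605, 6679) = 7284)
Mul(-1, Add(H, Mul(-1, -10517))) = Mul(-1, Add(7284, Mul(-1, -10517))) = Mul(-1, Add(7284, 10517)) = Mul(-1, 17801) = -17801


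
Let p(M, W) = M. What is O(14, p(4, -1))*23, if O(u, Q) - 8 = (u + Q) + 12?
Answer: 874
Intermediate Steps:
O(u, Q) = 20 + Q + u (O(u, Q) = 8 + ((u + Q) + 12) = 8 + ((Q + u) + 12) = 8 + (12 + Q + u) = 20 + Q + u)
O(14, p(4, -1))*23 = (20 + 4 + 14)*23 = 38*23 = 874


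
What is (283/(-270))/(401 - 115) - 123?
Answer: -9498343/77220 ≈ -123.00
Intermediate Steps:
(283/(-270))/(401 - 115) - 123 = (283*(-1/270))/286 - 123 = (1/286)*(-283/270) - 123 = -283/77220 - 123 = -9498343/77220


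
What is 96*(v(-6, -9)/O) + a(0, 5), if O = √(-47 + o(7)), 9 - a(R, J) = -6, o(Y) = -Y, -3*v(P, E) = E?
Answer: 15 - 16*I*√6 ≈ 15.0 - 39.192*I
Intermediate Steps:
v(P, E) = -E/3
a(R, J) = 15 (a(R, J) = 9 - 1*(-6) = 9 + 6 = 15)
O = 3*I*√6 (O = √(-47 - 1*7) = √(-47 - 7) = √(-54) = 3*I*√6 ≈ 7.3485*I)
96*(v(-6, -9)/O) + a(0, 5) = 96*((-⅓*(-9))/((3*I*√6))) + 15 = 96*(3*(-I*√6/18)) + 15 = 96*(-I*√6/6) + 15 = -16*I*√6 + 15 = 15 - 16*I*√6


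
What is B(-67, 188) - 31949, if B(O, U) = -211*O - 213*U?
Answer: -57856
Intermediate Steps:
B(O, U) = -213*U - 211*O
B(-67, 188) - 31949 = (-213*188 - 211*(-67)) - 31949 = (-40044 + 14137) - 31949 = -25907 - 31949 = -57856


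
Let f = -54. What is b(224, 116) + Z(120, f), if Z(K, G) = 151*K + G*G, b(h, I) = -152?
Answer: 20884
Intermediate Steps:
Z(K, G) = G**2 + 151*K (Z(K, G) = 151*K + G**2 = G**2 + 151*K)
b(224, 116) + Z(120, f) = -152 + ((-54)**2 + 151*120) = -152 + (2916 + 18120) = -152 + 21036 = 20884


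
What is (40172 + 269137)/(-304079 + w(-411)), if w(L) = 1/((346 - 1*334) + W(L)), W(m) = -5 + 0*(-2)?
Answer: -2165163/2128552 ≈ -1.0172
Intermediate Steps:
W(m) = -5 (W(m) = -5 + 0 = -5)
w(L) = 1/7 (w(L) = 1/((346 - 1*334) - 5) = 1/((346 - 334) - 5) = 1/(12 - 5) = 1/7)
(40172 + 269137)/(-304079 + w(-411)) = (40172 + 269137)/(-304079 + 1/7) = 309309/(-2128552/7) = 309309*(-7/2128552) = -2165163/2128552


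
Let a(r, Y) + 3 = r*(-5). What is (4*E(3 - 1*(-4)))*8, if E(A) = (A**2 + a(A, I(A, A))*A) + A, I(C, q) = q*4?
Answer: -6720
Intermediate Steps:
I(C, q) = 4*q
a(r, Y) = -3 - 5*r (a(r, Y) = -3 + r*(-5) = -3 - 5*r)
E(A) = A + A**2 + A*(-3 - 5*A) (E(A) = (A**2 + (-3 - 5*A)*A) + A = (A**2 + A*(-3 - 5*A)) + A = A + A**2 + A*(-3 - 5*A))
(4*E(3 - 1*(-4)))*8 = (4*(2*(3 - 1*(-4))*(-1 - 2*(3 - 1*(-4)))))*8 = (4*(2*(3 + 4)*(-1 - 2*(3 + 4))))*8 = (4*(2*7*(-1 - 2*7)))*8 = (4*(2*7*(-1 - 14)))*8 = (4*(2*7*(-15)))*8 = (4*(-210))*8 = -840*8 = -6720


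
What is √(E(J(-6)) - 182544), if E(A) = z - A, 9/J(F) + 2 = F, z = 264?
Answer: I*√2916462/4 ≈ 426.94*I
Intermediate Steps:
J(F) = 9/(-2 + F)
E(A) = 264 - A
√(E(J(-6)) - 182544) = √((264 - 9/(-2 - 6)) - 182544) = √((264 - 9/(-8)) - 182544) = √((264 - 9*(-1)/8) - 182544) = √((264 - 1*(-9/8)) - 182544) = √((264 + 9/8) - 182544) = √(2121/8 - 182544) = √(-1458231/8) = I*√2916462/4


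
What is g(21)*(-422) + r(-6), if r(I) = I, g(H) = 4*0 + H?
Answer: -8868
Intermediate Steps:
g(H) = H (g(H) = 0 + H = H)
g(21)*(-422) + r(-6) = 21*(-422) - 6 = -8862 - 6 = -8868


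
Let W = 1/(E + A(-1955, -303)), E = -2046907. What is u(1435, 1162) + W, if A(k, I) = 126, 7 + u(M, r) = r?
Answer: 2364032054/2046781 ≈ 1155.0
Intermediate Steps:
u(M, r) = -7 + r
W = -1/2046781 (W = 1/(-2046907 + 126) = 1/(-2046781) = -1/2046781 ≈ -4.8857e-7)
u(1435, 1162) + W = (-7 + 1162) - 1/2046781 = 1155 - 1/2046781 = 2364032054/2046781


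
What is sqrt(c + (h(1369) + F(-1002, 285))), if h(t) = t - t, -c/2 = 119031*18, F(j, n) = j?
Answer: I*sqrt(4286118) ≈ 2070.3*I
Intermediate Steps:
c = -4285116 (c = -238062*18 = -2*2142558 = -4285116)
h(t) = 0
sqrt(c + (h(1369) + F(-1002, 285))) = sqrt(-4285116 + (0 - 1002)) = sqrt(-4285116 - 1002) = sqrt(-4286118) = I*sqrt(4286118)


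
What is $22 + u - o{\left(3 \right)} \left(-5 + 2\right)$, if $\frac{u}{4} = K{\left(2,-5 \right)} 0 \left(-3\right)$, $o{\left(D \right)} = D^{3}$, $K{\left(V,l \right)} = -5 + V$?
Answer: $22$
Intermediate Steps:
$u = 0$ ($u = 4 \left(-5 + 2\right) 0 \left(-3\right) = 4 \left(-3\right) 0 \left(-3\right) = 4 \cdot 0 \left(-3\right) = 4 \cdot 0 = 0$)
$22 + u - o{\left(3 \right)} \left(-5 + 2\right) = 22 + 0 - 3^{3} \left(-5 + 2\right) = 22 + 0 \left(-1\right) 27 \left(-3\right) = 22 + 0 \left(\left(-27\right) \left(-3\right)\right) = 22 + 0 \cdot 81 = 22 + 0 = 22$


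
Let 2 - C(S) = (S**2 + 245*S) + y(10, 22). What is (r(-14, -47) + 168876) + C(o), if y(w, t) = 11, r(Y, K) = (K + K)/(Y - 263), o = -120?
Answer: 50931253/277 ≈ 1.8387e+5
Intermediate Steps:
r(Y, K) = 2*K/(-263 + Y) (r(Y, K) = (2*K)/(-263 + Y) = 2*K/(-263 + Y))
C(S) = -9 - S**2 - 245*S (C(S) = 2 - ((S**2 + 245*S) + 11) = 2 - (11 + S**2 + 245*S) = 2 + (-11 - S**2 - 245*S) = -9 - S**2 - 245*S)
(r(-14, -47) + 168876) + C(o) = (2*(-47)/(-263 - 14) + 168876) + (-9 - 1*(-120)**2 - 245*(-120)) = (2*(-47)/(-277) + 168876) + (-9 - 1*14400 + 29400) = (2*(-47)*(-1/277) + 168876) + (-9 - 14400 + 29400) = (94/277 + 168876) + 14991 = 46778746/277 + 14991 = 50931253/277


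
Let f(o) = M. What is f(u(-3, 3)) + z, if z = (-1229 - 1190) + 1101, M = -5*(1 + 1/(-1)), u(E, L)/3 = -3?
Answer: -1318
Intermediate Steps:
u(E, L) = -9 (u(E, L) = 3*(-3) = -9)
M = 0 (M = -5*(1 - 1) = -5*0 = 0)
f(o) = 0
z = -1318 (z = -2419 + 1101 = -1318)
f(u(-3, 3)) + z = 0 - 1318 = -1318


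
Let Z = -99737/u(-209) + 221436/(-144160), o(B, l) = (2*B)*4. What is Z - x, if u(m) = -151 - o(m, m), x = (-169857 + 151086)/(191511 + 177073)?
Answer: -42340290438733/631394067330 ≈ -67.058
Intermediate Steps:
o(B, l) = 8*B
x = -18771/368584 ≈ -0.050927
u(m) = -151 - 8*m
Z = -3678722519/54816840 (Z = -99737/(-151 - 8*(-209)) + 221436/(-144160) = -99737/(-151 + 1672) + 221436*(-1/144160) = -99737/1521 - 55359/36040 = -3678722519/54816840 ≈ -67.109)
Z - x = -3678722519/54816840 - 1*(-18771/368584) = -3678722519/54816840 + 18771/368584 = -42340290438733/631394067330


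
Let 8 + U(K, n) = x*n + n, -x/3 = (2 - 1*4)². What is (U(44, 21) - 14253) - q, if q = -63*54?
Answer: -11090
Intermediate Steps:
q = -3402
x = -12 (x = -3*(2 - 1*4)² = -3*(2 - 4)² = -3*(-2)² = -3*4 = -12)
U(K, n) = -8 - 11*n (U(K, n) = -8 + (-12*n + n) = -8 - 11*n)
(U(44, 21) - 14253) - q = ((-8 - 11*21) - 14253) - 1*(-3402) = ((-8 - 231) - 14253) + 3402 = (-239 - 14253) + 3402 = -14492 + 3402 = -11090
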